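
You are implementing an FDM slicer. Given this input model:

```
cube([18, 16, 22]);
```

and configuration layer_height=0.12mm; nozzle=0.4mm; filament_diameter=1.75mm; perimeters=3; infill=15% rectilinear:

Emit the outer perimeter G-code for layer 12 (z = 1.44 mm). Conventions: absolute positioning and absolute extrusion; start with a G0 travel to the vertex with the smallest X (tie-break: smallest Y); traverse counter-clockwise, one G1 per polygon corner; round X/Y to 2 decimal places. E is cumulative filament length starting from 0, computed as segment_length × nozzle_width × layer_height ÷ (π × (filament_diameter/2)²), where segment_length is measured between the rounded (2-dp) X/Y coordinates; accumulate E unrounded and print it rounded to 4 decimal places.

At z = 1.44 mm: the cube is present — its section is the full 18×16 rectangle. The outline is a single polygon with 4 vertices. Extrusion per mm of travel: 0.4 × 0.12 / (π × 0.875²) = 0.019956. Accumulating E over each segment gives final E = 1.3570.

G0 X0.00 Y0.00 Z1.44
G1 X18.00 Y0.00 E0.3592
G1 X18.00 Y16.00 E0.6785
G1 X0.00 Y16.00 E1.0377
G1 X0.00 Y0.00 E1.3570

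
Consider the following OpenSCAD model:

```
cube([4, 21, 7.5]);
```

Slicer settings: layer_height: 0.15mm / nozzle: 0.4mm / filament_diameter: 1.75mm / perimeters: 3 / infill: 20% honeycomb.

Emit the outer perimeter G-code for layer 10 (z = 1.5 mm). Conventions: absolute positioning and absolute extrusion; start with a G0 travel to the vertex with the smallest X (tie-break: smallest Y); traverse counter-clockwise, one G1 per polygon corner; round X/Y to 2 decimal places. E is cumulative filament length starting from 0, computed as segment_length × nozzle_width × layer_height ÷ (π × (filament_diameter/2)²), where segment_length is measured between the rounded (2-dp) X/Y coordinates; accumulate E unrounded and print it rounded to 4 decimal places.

G0 X0.00 Y0.00 Z1.50
G1 X4.00 Y0.00 E0.0998
G1 X4.00 Y21.00 E0.6236
G1 X0.00 Y21.00 E0.7234
G1 X0.00 Y0.00 E1.2473

At z = 1.5 mm: the cube is present — its section is the full 4×21 rectangle. The outline is a single polygon with 4 vertices. Extrusion per mm of travel: 0.4 × 0.15 / (π × 0.875²) = 0.024945. Accumulating E over each segment gives final E = 1.2473.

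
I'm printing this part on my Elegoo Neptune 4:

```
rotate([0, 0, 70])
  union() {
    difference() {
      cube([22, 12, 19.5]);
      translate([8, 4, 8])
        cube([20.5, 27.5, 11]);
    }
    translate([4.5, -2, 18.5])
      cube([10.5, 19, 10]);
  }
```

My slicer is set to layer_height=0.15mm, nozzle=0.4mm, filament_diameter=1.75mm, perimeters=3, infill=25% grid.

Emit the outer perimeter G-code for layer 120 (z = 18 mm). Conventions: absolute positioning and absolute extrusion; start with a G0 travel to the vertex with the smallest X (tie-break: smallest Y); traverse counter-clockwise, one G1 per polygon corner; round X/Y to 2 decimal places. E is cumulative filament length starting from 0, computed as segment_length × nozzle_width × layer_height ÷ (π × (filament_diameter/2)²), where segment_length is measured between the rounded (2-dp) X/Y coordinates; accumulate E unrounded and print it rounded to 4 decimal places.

At z = 18 mm: the 22×12 cube contributes its full rectangle; the 20.5×27.5 cube at (8, 4) contributes its full rectangle; Subtracting the remaining from the first: starting from the 22×12 cube, the 20.5×27.5 cube at (8, 4) partially overlaps it — only the 112.00 mm² overlap (of its 563.75 mm²) is removed, clipping the outline — 1 connected region; the cube at (4.5, -2) is absent (z outside [18.5, 28.5]); Merging all regions: only the result so far is present, so the union is just that shape — 1 connected region; (whole slice rotated 70° about Z — lengths, areas and connectivity unchanged). The outline is a single polygon with 6 vertices. Extrusion per mm of travel: 0.4 × 0.15 / (π × 0.875²) = 0.024945. Accumulating E over each segment gives final E = 1.6960.

G0 X-11.28 Y4.10 Z18.00
G1 X0.00 Y0.00 E0.2994
G1 X7.52 Y20.67 E0.8481
G1 X3.77 Y22.04 E0.9477
G1 X-1.02 Y8.89 E1.2968
G1 X-8.54 Y11.62 E1.4963
G1 X-11.28 Y4.10 E1.6960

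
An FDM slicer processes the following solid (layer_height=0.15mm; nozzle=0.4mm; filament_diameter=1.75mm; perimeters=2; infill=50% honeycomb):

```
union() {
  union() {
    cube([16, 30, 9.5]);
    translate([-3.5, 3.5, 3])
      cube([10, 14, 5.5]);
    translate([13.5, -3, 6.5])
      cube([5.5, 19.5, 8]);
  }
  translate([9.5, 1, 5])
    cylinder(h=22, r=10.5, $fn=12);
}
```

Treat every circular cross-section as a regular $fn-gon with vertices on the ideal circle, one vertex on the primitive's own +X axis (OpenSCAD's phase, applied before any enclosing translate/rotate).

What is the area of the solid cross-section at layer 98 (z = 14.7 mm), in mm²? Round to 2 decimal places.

At z = 14.7 mm: the cube does not reach this height (z outside [0, 9.5]); the cube at (-3.5, 3.5) is absent (z outside [3, 8.5]); the cube at (13.5, -3) does not reach this height (z outside [6.5, 14.5]); Merging all regions: nothing is present at this height; the cylinder at (9.5, 1): section is a regular 12-gon, circumradius r=10.5 (area = (12/2)·10.500²·sin(360°/12) = 330.75 mm²); Combining (union): only the r=10.5 cylinder at (9.5, 1) is present, so the union is just that shape — area = 330.75 mm². Overall, the cross-section is a single solid region. Net area = 330.75 mm².

330.75 mm²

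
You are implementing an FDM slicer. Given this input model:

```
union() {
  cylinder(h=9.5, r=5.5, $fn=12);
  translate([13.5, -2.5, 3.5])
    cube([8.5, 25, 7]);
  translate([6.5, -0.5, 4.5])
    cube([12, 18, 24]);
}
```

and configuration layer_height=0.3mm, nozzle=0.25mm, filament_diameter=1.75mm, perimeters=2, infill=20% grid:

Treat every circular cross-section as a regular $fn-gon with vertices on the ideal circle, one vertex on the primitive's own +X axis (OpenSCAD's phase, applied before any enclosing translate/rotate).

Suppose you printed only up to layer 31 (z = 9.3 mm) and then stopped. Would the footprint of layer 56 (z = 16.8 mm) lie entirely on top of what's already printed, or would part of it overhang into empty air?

Compare the two slices. At z = 9.3: the r=5.5 cylinder contributes a regular 12-gon of circumradius 5.5 (area = (12/2)·5.500²·sin(360°/12) = 90.75 mm²); the cube at (13.5, -2.5) is present — its section is the full 8.5×25 rectangle (area 212.50 mm²); the cube at (6.5, -0.5) is present — its section is the full 12×18 rectangle (area 216.00 mm²); Combining (union): the regions partially overlap — summed areas 519.25 mm² minus the doubly-counted overlap 90.00 mm² gives 429.25 mm² — area = 429.25 mm². At z = 16.8: the cylinder does not reach this height (z outside [0, 9.5]); the cube at (13.5, -2.5) does not reach this height (z outside [3.5, 10.5]); the cube at (6.5, -0.5) is present — its section is the full 12×18 rectangle (area 216.00 mm²); Taking the union: only the 12×18 cube at (6.5, -0.5) is present, so the union is just that shape — area = 216.00 mm². Checking containment: the cross-section at z = 16.8 is a subset of the cross-section at z = 9.3.

entirely on top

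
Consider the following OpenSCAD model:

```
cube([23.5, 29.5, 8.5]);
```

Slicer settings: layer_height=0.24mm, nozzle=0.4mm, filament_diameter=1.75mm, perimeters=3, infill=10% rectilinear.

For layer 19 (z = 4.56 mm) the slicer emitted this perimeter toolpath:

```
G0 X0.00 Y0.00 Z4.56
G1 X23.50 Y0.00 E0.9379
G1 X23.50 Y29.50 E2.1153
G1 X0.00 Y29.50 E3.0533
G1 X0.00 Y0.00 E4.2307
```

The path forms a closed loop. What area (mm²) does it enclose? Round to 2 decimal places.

Apply the shoelace formula to the sequence of (X, Y) vertices; enclosed area = 693.25 mm².

693.25 mm²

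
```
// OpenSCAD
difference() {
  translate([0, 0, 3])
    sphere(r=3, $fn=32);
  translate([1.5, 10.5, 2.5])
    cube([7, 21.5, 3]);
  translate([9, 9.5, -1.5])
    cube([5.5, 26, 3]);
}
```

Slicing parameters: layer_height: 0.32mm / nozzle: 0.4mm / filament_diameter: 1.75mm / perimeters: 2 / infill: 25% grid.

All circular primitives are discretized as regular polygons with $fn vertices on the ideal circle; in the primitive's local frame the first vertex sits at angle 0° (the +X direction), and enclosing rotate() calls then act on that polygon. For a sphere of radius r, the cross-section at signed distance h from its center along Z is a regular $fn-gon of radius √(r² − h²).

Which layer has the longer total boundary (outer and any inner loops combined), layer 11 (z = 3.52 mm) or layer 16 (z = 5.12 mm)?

Layer 11 (z = 3.52): the sphere: section is a regular 32-gon, circumradius = √(r²−h²) = √(3²−0.52²) = 2.955 (perimeter = 2·32·2.955·sin(180°/32) = 18.53 mm); the 7×21.5 cube at (1.5, 10.5) contributes its full rectangle (perimeter 57.00 mm); the cube at (9, 9.5) does not reach this height (z outside [-1.5, 1.5]); Subtracting the remaining from the first: starting from the r=3 sphere, the 7×21.5 cube at (1.5, 10.5) misses the remaining region (no effect) — boundary = 18.53 mm. So its perimeter = 18.53 mm. Layer 16 (z = 5.12): the sphere: section is a regular 32-gon, circumradius = √(r²−h²) = √(3²−2.12²) = 2.123 (perimeter = 2·32·2.123·sin(180°/32) = 13.32 mm); the cube at (1.5, 10.5) is present — its section is the full 7×21.5 rectangle (perimeter 57.00 mm); the cube at (9, 9.5) is not intersected at this z (z outside [-1.5, 1.5]); Taking the first minus the rest: starting from the r=3 sphere, the 7×21.5 cube at (1.5, 10.5) misses the remaining region (no effect) — boundary = 13.32 mm. So its perimeter = 13.32 mm. Layer 11 is larger (18.53 vs 13.32 mm).

layer 11 (z = 3.52 mm)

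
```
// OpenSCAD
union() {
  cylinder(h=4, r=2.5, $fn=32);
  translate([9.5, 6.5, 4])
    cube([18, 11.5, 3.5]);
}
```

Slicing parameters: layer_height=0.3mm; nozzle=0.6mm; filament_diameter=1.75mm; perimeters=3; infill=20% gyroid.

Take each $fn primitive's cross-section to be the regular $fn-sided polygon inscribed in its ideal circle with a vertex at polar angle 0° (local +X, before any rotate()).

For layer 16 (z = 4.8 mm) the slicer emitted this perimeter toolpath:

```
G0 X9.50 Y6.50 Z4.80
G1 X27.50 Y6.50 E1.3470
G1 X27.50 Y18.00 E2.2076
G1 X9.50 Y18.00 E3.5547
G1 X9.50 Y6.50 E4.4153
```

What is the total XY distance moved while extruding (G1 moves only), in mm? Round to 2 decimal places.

Sum the Euclidean lengths of each G1 segment: total = 59.00 mm.

59.00 mm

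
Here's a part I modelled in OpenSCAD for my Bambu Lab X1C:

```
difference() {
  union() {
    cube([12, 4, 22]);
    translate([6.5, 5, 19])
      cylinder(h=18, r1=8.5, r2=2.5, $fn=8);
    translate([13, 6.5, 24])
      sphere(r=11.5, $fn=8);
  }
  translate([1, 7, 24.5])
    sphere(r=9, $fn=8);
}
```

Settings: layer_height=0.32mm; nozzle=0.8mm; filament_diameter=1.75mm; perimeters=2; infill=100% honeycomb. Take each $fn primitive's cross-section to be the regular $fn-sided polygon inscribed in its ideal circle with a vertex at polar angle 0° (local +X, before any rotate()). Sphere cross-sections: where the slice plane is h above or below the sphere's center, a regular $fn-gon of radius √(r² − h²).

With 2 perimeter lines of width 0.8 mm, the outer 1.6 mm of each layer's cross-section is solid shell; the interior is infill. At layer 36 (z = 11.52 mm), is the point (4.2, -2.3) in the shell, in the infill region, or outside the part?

outside

At z = 11.52 mm: the 12×4 cube contributes its full rectangle; the cone at (6.5, 5) is absent (z outside [19, 37]); the sphere at (13, 6.5) does not reach this height (|z−center|=12.480 > r=11.5); Taking the union: only the 12×4 cube is present, so the union is just that shape — 1 connected region; the sphere at (1, 7) does not reach this height (|z−center|=12.980 > r=9); After the difference (first − rest): none of the subtracted shapes is present at this height, so that combined region is unchanged — 1 connected region. Overall, the cross-section is a single solid region. The nearest boundary edge runs (0.00, 0.00)→(12.00, 0.00); distance from the point to it = 2.30 mm. The point is not inside any of the regions above, so it lies outside the cross-section (2.30 mm from the nearest boundary).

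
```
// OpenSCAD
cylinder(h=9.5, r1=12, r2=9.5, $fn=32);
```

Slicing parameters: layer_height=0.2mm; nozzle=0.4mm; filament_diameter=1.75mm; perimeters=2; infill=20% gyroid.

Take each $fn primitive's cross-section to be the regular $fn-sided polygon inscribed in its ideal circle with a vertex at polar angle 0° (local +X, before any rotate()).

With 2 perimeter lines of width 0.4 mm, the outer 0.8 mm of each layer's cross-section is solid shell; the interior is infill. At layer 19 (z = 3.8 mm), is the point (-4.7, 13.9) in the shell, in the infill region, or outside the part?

At z = 3.8 mm: the cone: at t=0.400 of its height the radius interpolates to r₁+(r₂−r₁)t = 11.000, giving a regular 32-gon of that circumradius. Overall, the cross-section is a single solid region. The nearest boundary edge runs (-2.15, 10.79)→(-4.21, 10.16); distance from the point to it = 3.72 mm. The point is not inside any of the regions above, so it lies outside the cross-section (3.72 mm from the nearest boundary).

outside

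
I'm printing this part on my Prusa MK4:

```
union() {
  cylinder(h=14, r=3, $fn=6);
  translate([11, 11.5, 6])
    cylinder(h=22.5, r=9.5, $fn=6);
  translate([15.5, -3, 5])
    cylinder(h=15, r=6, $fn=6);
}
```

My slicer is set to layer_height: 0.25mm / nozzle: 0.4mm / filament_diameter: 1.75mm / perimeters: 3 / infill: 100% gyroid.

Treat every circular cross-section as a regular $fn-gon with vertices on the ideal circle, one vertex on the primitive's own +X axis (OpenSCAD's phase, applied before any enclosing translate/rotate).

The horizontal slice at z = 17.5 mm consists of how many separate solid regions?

2

At z = 17.5 mm: the cylinder is not intersected at this z (z outside [0, 14]); the r=9.5 cylinder at (11, 11.5) contributes a regular 6-gon of circumradius 9.5; the r=6 cylinder at (15.5, -3) gives a regular 6-gon of circumradius 6 (constant along its height); Taking the union: the 2 present regions are separate (no shared area or edge), so areas and boundary lengths simply add and each stays a separate island — 2 connected regions. The result has 2 disconnected regions.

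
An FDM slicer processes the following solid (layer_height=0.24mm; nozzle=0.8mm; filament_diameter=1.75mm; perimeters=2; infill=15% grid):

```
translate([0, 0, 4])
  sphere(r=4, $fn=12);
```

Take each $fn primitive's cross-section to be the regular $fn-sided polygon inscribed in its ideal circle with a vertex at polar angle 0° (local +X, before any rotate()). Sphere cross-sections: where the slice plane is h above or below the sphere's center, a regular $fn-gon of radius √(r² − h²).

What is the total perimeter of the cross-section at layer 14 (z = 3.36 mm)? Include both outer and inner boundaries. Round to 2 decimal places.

At z = 3.36 mm: the r=4 sphere slices to a regular 12-gon of circumradius 3.948 (√(r²−h²) with h=0.64 from center) (perimeter = 2·12·3.948·sin(180°/12) = 24.53 mm). Overall, the cross-section is a single solid region. Total boundary length (outer) = 24.53 mm.

24.53 mm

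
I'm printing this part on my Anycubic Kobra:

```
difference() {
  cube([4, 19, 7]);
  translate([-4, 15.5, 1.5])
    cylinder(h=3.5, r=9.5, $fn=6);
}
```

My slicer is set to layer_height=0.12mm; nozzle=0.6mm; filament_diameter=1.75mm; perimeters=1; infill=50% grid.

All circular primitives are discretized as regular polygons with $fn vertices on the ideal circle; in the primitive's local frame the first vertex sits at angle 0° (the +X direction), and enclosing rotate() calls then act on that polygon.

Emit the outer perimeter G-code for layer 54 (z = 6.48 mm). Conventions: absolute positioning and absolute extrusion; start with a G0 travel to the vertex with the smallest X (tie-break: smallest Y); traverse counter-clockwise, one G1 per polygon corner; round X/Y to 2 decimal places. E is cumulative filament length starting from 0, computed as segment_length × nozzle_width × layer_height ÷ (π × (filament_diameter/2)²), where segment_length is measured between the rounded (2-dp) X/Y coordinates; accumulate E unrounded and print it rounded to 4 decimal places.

G0 X0.00 Y0.00 Z6.48
G1 X4.00 Y0.00 E0.1197
G1 X4.00 Y19.00 E0.6885
G1 X0.00 Y19.00 E0.8082
G1 X0.00 Y0.00 E1.3770

At z = 6.48 mm: the cube is present — its section is the full 4×19 rectangle; the cylinder at (-4, 15.5) is not intersected at this z (z outside [1.5, 5]); After the difference (first − rest): none of the subtracted shapes is present at this height, so the 4×19 cube is unchanged — 1 connected region. The outline is a single polygon with 4 vertices. Extrusion per mm of travel: 0.6 × 0.12 / (π × 0.875²) = 0.029934. Accumulating E over each segment gives final E = 1.3770.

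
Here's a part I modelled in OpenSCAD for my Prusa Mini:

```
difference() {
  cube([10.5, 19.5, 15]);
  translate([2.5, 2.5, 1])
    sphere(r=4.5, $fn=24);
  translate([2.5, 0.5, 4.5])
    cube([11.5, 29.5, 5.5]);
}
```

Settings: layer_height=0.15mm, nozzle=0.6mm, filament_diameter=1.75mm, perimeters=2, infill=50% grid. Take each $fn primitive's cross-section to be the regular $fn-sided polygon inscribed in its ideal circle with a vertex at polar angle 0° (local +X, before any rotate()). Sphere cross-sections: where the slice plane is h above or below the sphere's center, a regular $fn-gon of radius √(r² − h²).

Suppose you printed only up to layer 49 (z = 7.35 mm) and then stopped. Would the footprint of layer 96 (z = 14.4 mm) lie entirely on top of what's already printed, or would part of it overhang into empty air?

Compare the two slices. At z = 7.35: the cube (footprint 10.5×19.5) is included at this height (area 204.75 mm²); the sphere at (2.5, 2.5) is absent (|z−center|=6.350 > r=4.5); the 11.5×29.5 cube at (2.5, 0.5) contributes its full rectangle (area 339.25 mm²); After the difference (first − rest): starting from the 10.5×19.5 cube (204.75 mm²), the 11.5×29.5 cube at (2.5, 0.5) partially overlaps it — only the 152.00 mm² overlap (of its 339.25 mm²) is removed, clipping the outline — area = 52.75 mm². At z = 14.4: the cube is present — its section is the full 10.5×19.5 rectangle (area 204.75 mm²); the sphere at (2.5, 2.5) is not intersected at this z (|z−center|=13.400 > r=4.5); the cube at (2.5, 0.5) is absent (z outside [4.5, 10]); Subtracting the remaining from the first: none of the subtracted shapes is present at this height, so the 10.5×19.5 cube is unchanged — area = 204.75 mm². Checking containment: at z = 14.4 the cross-section extends beyond the z = 7.35 cross-section by about 152.00 mm².

part overhangs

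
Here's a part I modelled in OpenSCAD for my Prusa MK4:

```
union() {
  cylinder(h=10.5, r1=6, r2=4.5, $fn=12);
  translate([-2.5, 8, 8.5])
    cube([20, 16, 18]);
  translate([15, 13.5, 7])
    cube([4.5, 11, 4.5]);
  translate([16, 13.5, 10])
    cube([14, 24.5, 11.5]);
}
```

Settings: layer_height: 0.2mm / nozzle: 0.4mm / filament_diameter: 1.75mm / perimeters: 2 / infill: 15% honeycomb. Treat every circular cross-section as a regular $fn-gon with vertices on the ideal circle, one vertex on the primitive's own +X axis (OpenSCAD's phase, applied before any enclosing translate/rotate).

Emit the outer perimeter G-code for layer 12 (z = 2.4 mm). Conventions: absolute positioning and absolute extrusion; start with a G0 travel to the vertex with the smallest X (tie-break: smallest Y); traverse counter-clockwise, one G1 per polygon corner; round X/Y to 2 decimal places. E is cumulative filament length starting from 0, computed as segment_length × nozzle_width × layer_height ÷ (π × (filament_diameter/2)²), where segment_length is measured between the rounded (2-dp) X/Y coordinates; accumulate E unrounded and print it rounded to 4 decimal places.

At z = 2.4 mm: the cone (r1=6→r2=4.5) has section circumradius 5.657 here — a regular 12-gon; the cube at (-2.5, 8) does not reach this height (z outside [8.5, 26.5]); the cube at (15, 13.5) does not reach this height (z outside [7, 11.5]); the cube at (16, 13.5) does not reach this height (z outside [10, 21.5]); Combining (union): only the cone is present, so the union is just that shape — 1 connected region. The outline is a single polygon with 12 vertices. Extrusion per mm of travel: 0.4 × 0.2 / (π × 0.875²) = 0.033260. Accumulating E over each segment gives final E = 1.1692.

G0 X-5.66 Y0.00 Z2.40
G1 X-4.90 Y-2.83 E0.0975
G1 X-2.83 Y-4.90 E0.1948
G1 X0.00 Y-5.66 E0.2923
G1 X2.83 Y-4.90 E0.3898
G1 X4.90 Y-2.83 E0.4871
G1 X5.66 Y0.00 E0.5846
G1 X4.90 Y2.83 E0.6820
G1 X2.83 Y4.90 E0.7794
G1 X0.00 Y5.66 E0.8769
G1 X-2.83 Y4.90 E0.9743
G1 X-4.90 Y2.83 E1.0717
G1 X-5.66 Y0.00 E1.1692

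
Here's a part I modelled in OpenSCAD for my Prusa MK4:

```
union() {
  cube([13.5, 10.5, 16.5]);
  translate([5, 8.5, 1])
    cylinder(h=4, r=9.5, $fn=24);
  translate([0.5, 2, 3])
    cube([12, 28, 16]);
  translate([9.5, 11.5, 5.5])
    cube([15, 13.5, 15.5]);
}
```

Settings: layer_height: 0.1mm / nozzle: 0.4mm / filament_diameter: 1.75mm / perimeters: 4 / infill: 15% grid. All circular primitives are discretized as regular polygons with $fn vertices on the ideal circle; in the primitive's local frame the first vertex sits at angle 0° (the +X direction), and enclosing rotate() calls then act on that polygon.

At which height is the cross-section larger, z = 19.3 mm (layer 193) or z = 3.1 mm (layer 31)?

Layer 193 (z = 19.3): the cube is not intersected at this z (z outside [0, 16.5]); the cylinder at (5, 8.5) is not intersected at this z (z outside [1, 5]); the cube at (0.5, 2) does not reach this height (z outside [3, 19]); the 15×13.5 cube at (9.5, 11.5) contributes its full rectangle (area 202.50 mm²); Taking the union: only the 15×13.5 cube at (9.5, 11.5) is present, so the union is just that shape — area = 202.50 mm². So its area = 202.50 mm². Layer 31 (z = 3.1): the 13.5×10.5 cube contributes its full rectangle (area 141.75 mm²); the r=9.5 cylinder at (5, 8.5) contributes a regular 24-gon of circumradius 9.5 (area = (24/2)·9.500²·sin(360°/24) = 280.30 mm²); the cube at (0.5, 2) is present — its section is the full 12×28 rectangle (area 336.00 mm²); the cube at (9.5, 11.5) does not reach this height (z outside [5.5, 21]); Taking the union: the regions partially overlap — summed areas 758.05 mm² minus the doubly-counted overlap 315.45 mm² gives 442.60 mm² — area = 442.60 mm². So its area = 442.60 mm². Layer 31 is larger (442.60 vs 202.50 mm²).

layer 31 (z = 3.1 mm)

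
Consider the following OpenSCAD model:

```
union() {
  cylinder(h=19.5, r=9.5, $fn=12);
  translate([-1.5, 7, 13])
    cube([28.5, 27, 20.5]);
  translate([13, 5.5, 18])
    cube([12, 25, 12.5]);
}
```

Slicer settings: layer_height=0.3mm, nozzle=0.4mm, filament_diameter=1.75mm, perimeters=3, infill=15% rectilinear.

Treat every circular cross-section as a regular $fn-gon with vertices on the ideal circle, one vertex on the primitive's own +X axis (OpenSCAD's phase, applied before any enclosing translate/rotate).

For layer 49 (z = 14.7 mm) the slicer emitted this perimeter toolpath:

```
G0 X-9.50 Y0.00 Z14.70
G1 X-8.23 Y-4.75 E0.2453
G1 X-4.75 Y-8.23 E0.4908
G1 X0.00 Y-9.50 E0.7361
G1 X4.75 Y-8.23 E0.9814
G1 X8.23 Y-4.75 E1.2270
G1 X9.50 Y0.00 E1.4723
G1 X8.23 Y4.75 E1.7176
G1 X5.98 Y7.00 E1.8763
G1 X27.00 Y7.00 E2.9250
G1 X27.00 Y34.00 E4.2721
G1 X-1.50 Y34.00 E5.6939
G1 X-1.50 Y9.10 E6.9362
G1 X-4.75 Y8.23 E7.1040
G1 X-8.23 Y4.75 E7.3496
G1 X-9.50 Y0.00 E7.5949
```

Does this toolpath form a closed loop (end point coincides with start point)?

yes

Start point (G0): (-9.50, 0.00). End point (last G1): the path returns to the start — closed.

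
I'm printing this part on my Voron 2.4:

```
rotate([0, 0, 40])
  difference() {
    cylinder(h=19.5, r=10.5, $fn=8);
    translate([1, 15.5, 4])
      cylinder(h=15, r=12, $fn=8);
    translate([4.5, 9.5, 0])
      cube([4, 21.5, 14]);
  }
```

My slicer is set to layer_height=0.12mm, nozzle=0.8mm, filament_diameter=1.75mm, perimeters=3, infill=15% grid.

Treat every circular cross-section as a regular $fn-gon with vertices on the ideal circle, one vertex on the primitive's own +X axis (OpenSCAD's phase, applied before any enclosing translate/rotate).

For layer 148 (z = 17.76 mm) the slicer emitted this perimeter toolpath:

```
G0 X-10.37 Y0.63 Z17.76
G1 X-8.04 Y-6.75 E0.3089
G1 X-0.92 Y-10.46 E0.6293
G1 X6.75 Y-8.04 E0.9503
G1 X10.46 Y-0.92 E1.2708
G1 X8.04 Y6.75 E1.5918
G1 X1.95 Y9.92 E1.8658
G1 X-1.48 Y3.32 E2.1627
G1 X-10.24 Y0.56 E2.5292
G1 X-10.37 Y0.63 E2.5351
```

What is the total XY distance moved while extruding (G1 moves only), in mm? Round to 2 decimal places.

63.52 mm

Sum the Euclidean lengths of each G1 segment: total = 63.52 mm.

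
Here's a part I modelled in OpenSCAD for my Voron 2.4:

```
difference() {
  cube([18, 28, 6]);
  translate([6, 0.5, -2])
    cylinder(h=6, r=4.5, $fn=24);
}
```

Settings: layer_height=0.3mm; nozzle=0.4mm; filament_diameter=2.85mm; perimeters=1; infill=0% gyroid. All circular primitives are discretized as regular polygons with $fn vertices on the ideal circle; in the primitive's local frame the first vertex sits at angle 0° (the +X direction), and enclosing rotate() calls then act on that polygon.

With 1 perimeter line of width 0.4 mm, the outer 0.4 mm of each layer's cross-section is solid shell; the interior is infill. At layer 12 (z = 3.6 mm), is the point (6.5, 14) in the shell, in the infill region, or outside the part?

At z = 3.6 mm: the 18×28 cube contributes its full rectangle; the r=4.5 cylinder at (6, 0.5) contributes a regular 24-gon of circumradius 4.5; Taking the first minus the rest: starting from the 18×28 cube, the r=4.5 cylinder at (6, 0.5) partially overlaps it — only the 35.91 mm² overlap (of its 62.89 mm²) is removed, clipping the outline — 1 connected region. Overall, the cross-section is a single solid region. The nearest boundary edge runs (0.00, 0.00)→(0.00, 28.00); distance from the point to it = 6.50 mm. The point is inside the cross-section and 6.50 mm from the nearest boundary — more than the 0.4 mm shell width (1 × 0.4), so it's in the infill interior.

infill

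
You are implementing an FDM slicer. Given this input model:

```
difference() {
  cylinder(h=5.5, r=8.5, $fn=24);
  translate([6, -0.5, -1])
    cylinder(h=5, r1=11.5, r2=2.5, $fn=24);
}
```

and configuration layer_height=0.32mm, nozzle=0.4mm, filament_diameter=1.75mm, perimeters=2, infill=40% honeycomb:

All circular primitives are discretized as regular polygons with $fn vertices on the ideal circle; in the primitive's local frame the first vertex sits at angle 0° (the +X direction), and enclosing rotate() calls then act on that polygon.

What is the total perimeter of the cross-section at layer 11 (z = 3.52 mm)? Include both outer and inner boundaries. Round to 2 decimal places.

62.55 mm

At z = 3.52 mm: the r=8.5 cylinder gives a regular 24-gon of circumradius 8.5 (constant along its height) (perimeter = 2·24·8.500·sin(180°/24) = 53.25 mm); the cone at (6, -0.5): at t=0.904 of its height the radius interpolates to r₁+(r₂−r₁)t = 3.364, giving a regular 24-gon of that circumradius (perimeter = 2·24·3.364·sin(180°/24) = 21.08 mm); Subtracting the remaining from the first: starting from the r=8.5 cylinder, the cone at (6, -0.5) partially overlaps it — only the 31.63 mm² overlap (of its 35.15 mm²) is removed, clipping the outline — boundary = 62.55 mm. Overall, the cross-section is a single solid region. Total boundary length (outer) = 62.55 mm.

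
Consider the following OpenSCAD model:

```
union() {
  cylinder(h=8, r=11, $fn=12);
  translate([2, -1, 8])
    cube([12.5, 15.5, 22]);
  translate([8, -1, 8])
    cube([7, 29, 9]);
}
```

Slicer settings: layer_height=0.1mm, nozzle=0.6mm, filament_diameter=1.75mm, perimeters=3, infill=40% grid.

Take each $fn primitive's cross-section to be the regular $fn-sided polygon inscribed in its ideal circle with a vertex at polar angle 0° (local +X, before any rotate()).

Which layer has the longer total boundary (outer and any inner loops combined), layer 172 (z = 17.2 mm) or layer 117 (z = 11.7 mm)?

layer 117 (z = 11.7 mm)

Layer 172 (z = 17.2): the cylinder is not intersected at this z (z outside [0, 8]); the cube at (2, -1) is present — its section is the full 12.5×15.5 rectangle (perimeter 56.00 mm); the cube at (8, -1) is not intersected at this z (z outside [8, 17]); Taking the union: only the 12.5×15.5 cube at (2, -1) is present, so the union is just that shape — boundary = 56.00 mm. So its perimeter = 56.00 mm. Layer 117 (z = 11.7): the cylinder does not reach this height (z outside [0, 8]); the cube at (2, -1) is present — its section is the full 12.5×15.5 rectangle (perimeter 56.00 mm); the cube at (8, -1) is present — its section is the full 7×29 rectangle (perimeter 72.00 mm); Merging all regions: the regions partially overlap (shared area 100.75 mm²), so the edge portions inside another operand are dropped and the merged outline is re-measured after clipping — boundary = 84.00 mm. So its perimeter = 84.00 mm. Layer 117 is larger (84.00 vs 56.00 mm).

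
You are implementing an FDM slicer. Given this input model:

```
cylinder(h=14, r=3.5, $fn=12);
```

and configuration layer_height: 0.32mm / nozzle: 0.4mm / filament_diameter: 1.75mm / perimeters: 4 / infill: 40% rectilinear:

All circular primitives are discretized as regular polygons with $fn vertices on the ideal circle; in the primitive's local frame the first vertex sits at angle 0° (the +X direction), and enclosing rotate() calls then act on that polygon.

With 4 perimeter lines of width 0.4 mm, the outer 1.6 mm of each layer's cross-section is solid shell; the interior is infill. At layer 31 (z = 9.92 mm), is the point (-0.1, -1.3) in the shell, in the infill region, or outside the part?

infill

At z = 9.92 mm: the cylinder: section is a regular 12-gon, circumradius r=3.5. Overall, the cross-section is a single solid region. The nearest boundary edge runs (-1.75, -3.03)→(-0.00, -3.50); distance from the point to it = 2.10 mm. The point is inside the cross-section and 2.10 mm from the nearest boundary — more than the 1.6 mm shell width (4 × 0.4), so it's in the infill interior.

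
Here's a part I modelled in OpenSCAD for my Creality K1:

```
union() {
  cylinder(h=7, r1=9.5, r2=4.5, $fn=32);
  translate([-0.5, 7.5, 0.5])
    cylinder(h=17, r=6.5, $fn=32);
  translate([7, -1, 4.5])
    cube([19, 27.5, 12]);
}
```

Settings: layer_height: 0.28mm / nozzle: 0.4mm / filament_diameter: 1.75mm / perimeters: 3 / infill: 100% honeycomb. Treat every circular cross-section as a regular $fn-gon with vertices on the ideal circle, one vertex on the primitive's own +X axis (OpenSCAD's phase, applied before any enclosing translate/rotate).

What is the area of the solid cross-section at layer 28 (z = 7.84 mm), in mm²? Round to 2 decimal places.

At z = 7.84 mm: the cone does not reach this height (z outside [0, 7]); the r=6.5 cylinder at (-0.5, 7.5) contributes a regular 32-gon of circumradius 6.5 (area = (32/2)·6.500²·sin(360°/32) = 131.88 mm²); the cube at (7, -1) is present — its section is the full 19×27.5 rectangle (area 522.50 mm²); Taking the union: the 2 present regions are separate (no shared area or edge), so areas and boundary lengths simply add and each stays a separate island — area = 654.38 mm². Overall, the cross-section has 2 separate islands. Net area = 654.38 mm².

654.38 mm²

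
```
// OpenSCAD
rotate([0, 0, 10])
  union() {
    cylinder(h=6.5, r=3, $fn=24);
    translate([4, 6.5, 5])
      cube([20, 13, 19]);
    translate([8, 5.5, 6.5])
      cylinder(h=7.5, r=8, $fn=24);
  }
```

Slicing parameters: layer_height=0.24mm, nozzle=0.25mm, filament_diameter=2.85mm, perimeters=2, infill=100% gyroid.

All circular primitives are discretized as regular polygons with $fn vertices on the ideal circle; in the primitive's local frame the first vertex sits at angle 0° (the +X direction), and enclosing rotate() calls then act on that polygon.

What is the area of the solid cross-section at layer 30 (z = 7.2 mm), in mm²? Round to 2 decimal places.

At z = 7.2 mm: the cylinder is not intersected at this z (z outside [0, 6.5]); the cube at (4, 6.5) is present — its section is the full 20×13 rectangle (area 260.00 mm²); the r=8 cylinder at (8, 5.5) gives a regular 24-gon of circumradius 8 (constant along its height) (area = (24/2)·8.000²·sin(360°/24) = 198.77 mm²); Combining (union): the regions partially overlap — summed areas 458.77 mm² minus the doubly-counted overlap 68.18 mm² gives 390.59 mm² — area = 390.59 mm²; (rotated 10° about Z; rotation is an isometry so areas/perimeters/island counts are preserved). Overall, the cross-section is a single solid region. Net area = 390.59 mm².

390.59 mm²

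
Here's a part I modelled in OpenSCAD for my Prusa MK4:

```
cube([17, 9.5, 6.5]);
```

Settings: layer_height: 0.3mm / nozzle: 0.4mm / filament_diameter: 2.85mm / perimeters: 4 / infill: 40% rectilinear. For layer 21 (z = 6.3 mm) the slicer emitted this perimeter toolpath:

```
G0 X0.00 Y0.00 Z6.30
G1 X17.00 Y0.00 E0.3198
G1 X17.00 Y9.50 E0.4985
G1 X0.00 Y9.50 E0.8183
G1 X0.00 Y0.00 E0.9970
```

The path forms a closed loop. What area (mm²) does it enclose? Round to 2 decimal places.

161.50 mm²

Apply the shoelace formula to the sequence of (X, Y) vertices; enclosed area = 161.50 mm².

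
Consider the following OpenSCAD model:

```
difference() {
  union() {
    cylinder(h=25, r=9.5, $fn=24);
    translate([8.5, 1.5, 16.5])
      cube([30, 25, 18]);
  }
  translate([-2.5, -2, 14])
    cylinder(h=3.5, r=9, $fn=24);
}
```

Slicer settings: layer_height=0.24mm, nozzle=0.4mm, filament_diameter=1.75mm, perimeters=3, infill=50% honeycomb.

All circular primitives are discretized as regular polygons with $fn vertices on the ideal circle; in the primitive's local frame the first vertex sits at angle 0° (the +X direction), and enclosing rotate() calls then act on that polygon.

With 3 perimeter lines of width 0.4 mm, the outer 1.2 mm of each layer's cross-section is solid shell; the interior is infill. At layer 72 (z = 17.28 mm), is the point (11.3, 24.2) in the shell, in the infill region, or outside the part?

At z = 17.28 mm: the cylinder: section is a regular 24-gon, circumradius r=9.5; the cube at (8.5, 1.5) is present — its section is the full 30×25 rectangle; Taking the union: the regions partially overlap (shared area 1.26 mm²), so overlapping operands fuse into one piece — 1 connected region; the r=9 cylinder at (-2.5, -2) gives a regular 24-gon of circumradius 9 (constant along its height); After the difference (first − rest): starting from that combined region, the r=9 cylinder at (-2.5, -2) partially overlaps it — only the 206.65 mm² overlap (of its 251.57 mm²) is removed, clipping the outline — 1 connected region. Overall, the cross-section is a single solid region. The nearest boundary edge runs (8.50, 26.50)→(38.50, 26.50); distance from the point to it = 2.30 mm. The point is inside the cross-section and 2.30 mm from the nearest boundary — more than the 1.2 mm shell width (3 × 0.4), so it's in the infill interior.

infill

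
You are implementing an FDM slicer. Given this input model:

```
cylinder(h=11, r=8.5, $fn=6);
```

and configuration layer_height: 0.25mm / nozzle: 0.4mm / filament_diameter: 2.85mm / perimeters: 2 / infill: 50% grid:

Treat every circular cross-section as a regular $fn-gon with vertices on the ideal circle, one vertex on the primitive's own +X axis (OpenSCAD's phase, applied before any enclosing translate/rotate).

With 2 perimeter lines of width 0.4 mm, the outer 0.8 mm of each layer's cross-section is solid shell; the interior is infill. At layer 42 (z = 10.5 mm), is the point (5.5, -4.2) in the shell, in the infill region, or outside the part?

At z = 10.5 mm: the r=8.5 cylinder contributes a regular 6-gon of circumradius 8.5. Overall, the cross-section is a single solid region. The nearest boundary edge runs (4.25, -7.36)→(8.50, 0.00); distance from the point to it = 0.50 mm. The point is inside the cross-section, 0.50 mm from the nearest boundary — within the 0.8 mm shell band (2 × 0.4).

shell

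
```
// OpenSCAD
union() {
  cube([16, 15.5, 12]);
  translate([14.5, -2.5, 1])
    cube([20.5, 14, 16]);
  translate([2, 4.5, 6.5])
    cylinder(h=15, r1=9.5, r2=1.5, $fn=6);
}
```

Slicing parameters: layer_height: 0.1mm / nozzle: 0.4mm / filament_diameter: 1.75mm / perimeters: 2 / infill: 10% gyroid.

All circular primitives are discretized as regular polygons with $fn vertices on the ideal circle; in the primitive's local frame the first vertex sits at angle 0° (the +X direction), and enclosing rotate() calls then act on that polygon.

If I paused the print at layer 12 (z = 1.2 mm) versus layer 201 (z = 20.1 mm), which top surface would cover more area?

layer 12 (z = 1.2 mm)

Layer 12 (z = 1.2): the cube (footprint 16×15.5) is included at this height (area 248.00 mm²); the 20.5×14 cube at (14.5, -2.5) contributes its full rectangle (area 287.00 mm²); the cone at (2, 4.5) does not reach this height (z outside [6.5, 21.5]); Merging all regions: the regions partially overlap — summed areas 535.00 mm² minus the doubly-counted overlap 17.25 mm² gives 517.75 mm² — area = 517.75 mm². So its area = 517.75 mm². Layer 201 (z = 20.1): the cube is absent (z outside [0, 12]); the cube at (14.5, -2.5) is not intersected at this z (z outside [1, 17]); the cone at (2, 4.5): at t=0.907 of its height the radius interpolates to r₁+(r₂−r₁)t = 2.247, giving a regular 6-gon of that circumradius (area = (6/2)·2.247²·sin(360°/6) = 13.11 mm²); Taking the union: only the cone at (2, 4.5) is present, so the union is just that shape — area = 13.11 mm². So its area = 13.11 mm². Layer 12 is larger (517.75 vs 13.11 mm²).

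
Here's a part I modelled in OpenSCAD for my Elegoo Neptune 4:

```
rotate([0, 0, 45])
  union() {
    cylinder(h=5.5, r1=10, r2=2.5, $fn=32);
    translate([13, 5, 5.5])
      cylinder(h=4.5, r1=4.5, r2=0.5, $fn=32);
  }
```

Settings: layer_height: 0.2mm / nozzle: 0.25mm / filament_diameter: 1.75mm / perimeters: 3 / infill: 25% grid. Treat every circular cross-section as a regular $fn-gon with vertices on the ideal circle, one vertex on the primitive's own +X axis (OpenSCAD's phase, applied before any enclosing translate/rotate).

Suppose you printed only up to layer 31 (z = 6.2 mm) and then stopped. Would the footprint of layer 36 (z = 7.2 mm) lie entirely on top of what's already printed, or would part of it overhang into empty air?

Compare the two slices. At z = 6.2: the cone does not reach this height (z outside [0, 5.5]); the cone at (13, 5) contributes a regular 32-gon of circumradius 3.878 (interpolated between r1=4.5 and r2=0.5 at t=0.156) (area = (32/2)·3.878²·sin(360°/32) = 46.94 mm²); Merging all regions: only the cone at (13, 5) is present, so the union is just that shape — area = 46.94 mm²; (whole slice rotated 45° about Z — lengths, areas and connectivity unchanged). At z = 7.2: the cone is not intersected at this z (z outside [0, 5.5]); the cone at (13, 5): at t=0.378 of its height the radius interpolates to r₁+(r₂−r₁)t = 2.989, giving a regular 32-gon of that circumradius (area = (32/2)·2.989²·sin(360°/32) = 27.89 mm²); Taking the union: only the cone at (13, 5) is present, so the union is just that shape — area = 27.89 mm²; (whole slice rotated 45° about Z — lengths, areas and connectivity unchanged). Checking containment: the cross-section at z = 7.2 is a subset of the cross-section at z = 6.2.

entirely on top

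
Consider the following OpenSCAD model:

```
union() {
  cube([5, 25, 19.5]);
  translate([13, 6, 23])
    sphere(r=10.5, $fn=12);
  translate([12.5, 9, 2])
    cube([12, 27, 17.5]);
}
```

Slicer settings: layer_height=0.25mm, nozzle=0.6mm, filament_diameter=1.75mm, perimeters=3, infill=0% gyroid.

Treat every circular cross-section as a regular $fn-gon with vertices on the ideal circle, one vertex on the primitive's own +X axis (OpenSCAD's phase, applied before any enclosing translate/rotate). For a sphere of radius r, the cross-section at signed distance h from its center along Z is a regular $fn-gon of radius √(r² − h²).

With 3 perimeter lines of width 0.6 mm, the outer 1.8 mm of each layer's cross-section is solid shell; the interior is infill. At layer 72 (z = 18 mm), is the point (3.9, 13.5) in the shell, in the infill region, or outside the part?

shell

At z = 18 mm: the cube is present — its section is the full 5×25 rectangle; the sphere at (13, 6): section is a regular 12-gon, circumradius = √(r²−h²) = √(10.5²−5²) = 9.233; the cube at (12.5, 9) is present — its section is the full 12×27 rectangle; Merging all regions: the regions partially overlap (shared area 46.20 mm²), so overlapping operands fuse into one piece — 1 connected region. Overall, the cross-section is a single solid region. The nearest boundary edge runs (5.00, 25.00)→(5.00, 10.60); distance from the point to it = 1.10 mm. The point is inside the cross-section, 1.10 mm from the nearest boundary — within the 1.8 mm shell band (3 × 0.6).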